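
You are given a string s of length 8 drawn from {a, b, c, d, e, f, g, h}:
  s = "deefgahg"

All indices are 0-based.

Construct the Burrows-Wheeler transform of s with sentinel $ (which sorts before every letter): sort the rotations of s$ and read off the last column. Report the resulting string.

gg$deehfa

rank  rotation   last
    0  $deefgahg  g
    1  ahg$deefg  g
    2  deefgahg$  $
    3  eefgahg$d  d
    4  efgahg$de  e
    5  fgahg$dee  e
    6  g$deefgah  h
    7  gahg$deef  f
    8  hg$deefga  a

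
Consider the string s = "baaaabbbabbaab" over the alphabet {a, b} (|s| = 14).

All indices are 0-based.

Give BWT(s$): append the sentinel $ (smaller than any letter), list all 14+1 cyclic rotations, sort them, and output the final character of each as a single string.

rank  rotation         last
    0  $baaaabbbabbaab  b
    1  aaaabbbabbaab$b  b
    2  aaabbbabbaab$ba  a
    3  aab$baaaabbbabb  b
    4  aabbbabbaab$baa  a
    5  ab$baaaabbbabba  a
    6  abbaab$baaaabbb  b
    7  abbbabbaab$baaa  a
    8  b$baaaabbbabbaa  a
    9  baaaabbbabbaab$  $
   10  baab$baaaabbbab  b
   11  babbaab$baaaabb  b
   12  bbaab$baaaabbba  a
   13  bbabbaab$baaaab  b
   14  bbbabbaab$baaaa  a

bbabaabaa$bbaba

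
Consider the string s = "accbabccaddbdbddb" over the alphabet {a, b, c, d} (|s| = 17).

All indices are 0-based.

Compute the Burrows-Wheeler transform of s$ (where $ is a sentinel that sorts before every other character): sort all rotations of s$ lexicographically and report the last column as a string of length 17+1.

rank  rotation            last
    0  $accbabccaddbdbddb  b
    1  abccaddbdbddb$accb  b
    2  accbabccaddbdbddb$  $
    3  addbdbddb$accbabcc  c
    4  b$accbabccaddbdbdd  d
    5  babccaddbdbddb$acc  c
    6  bccaddbdbddb$accba  a
    7  bdbddb$accbabccadd  d
    8  bddb$accbabccaddbd  d
    9  caddbdbddb$accbabc  c
   10  cbabccaddbdbddb$ac  c
   11  ccaddbdbddb$accbab  b
   12  ccbabccaddbdbddb$a  a
   13  db$accbabccaddbdbd  d
   14  dbdbddb$accbabccad  d
   15  dbddb$accbabccaddb  b
   16  ddb$accbabccaddbdb  b
   17  ddbdbddb$accbabcca  a

bb$cdcaddccbaddbba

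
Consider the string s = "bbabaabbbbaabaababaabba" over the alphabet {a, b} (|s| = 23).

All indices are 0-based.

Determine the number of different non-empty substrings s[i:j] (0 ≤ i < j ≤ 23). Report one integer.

207

rank→(start, suffix):
  0 → (22, 'a')
  1 → (10, 'aabaababaabba')
  2 → (13, 'aababaabba')
  3 → (18, 'aabba')
  4 → (4, 'aabbbbaabaababaabba')
  5 → (11, 'abaababaabba')
  6 → (16, 'abaabba')
  7 → (2, 'abaabbbbaabaababaabba')
  8 → (14, 'ababaabba')
  9 → (19, 'abba')
  10 → (5, 'abbbbaabaababaabba')
  11 → (21, 'ba')
  12 → (9, 'baabaababaabba')
  13 → (12, 'baababaabba')
  14 → (17, 'baabba')
  15 → (3, 'baabbbbaabaababaabba')
  16 → (15, 'babaabba')
  17 → (1, 'babaabbbbaabaababaabba')
  18 → (20, 'bba')
  19 → (8, 'bbaabaababaabba')
  20 → (0, 'bbabaabbbbaabaababaabba')
  21 → (7, 'bbbaabaababaabba')
  22 → (6, 'bbbbaabaababaabba')

SA = [22, 10, 13, 18, 4, 11, 16, 2, 14, 19, 5, 21, 9, 12, 17, 3, 15, 1, 20, 8, 0, 7, 6]
[i] adj suffixes → lcp
  [1] 22/10 → 1 ('a')
  [2] 10/13 → 4 ('aaba')
  [3] 13/18 → 3 ('aab')
  [4] 18/4 → 4 ('aabb')
  [5] 4/11 → 1 ('a')
  [6] 11/16 → 5 ('abaab')
  [7] 16/2 → 6 ('abaabb')
  [8] 2/14 → 3 ('aba')
  [9] 14/19 → 2 ('ab')
  [10] 19/5 → 3 ('abb')
  [11] 5/21 → 0 ('')
  [12] 21/9 → 2 ('ba')
  [13] 9/12 → 5 ('baaba')
  [14] 12/17 → 4 ('baab')
  [15] 17/3 → 5 ('baabb')
  [16] 3/15 → 2 ('ba')
  [17] 15/1 → 7 ('babaabb')
  [18] 1/20 → 1 ('b')
  [19] 20/8 → 3 ('bba')
  [20] 8/0 → 3 ('bba')
  [21] 0/7 → 2 ('bb')
  [22] 7/6 → 3 ('bbb')

n(n+1)/2 = 23·24/2 = 276
Σ LCP = 0 + 1 + 4 + 3 + 4 + 1 + 5 + 6 + 3 + 2 + 3 + 0 + 2 + 5 + 4 + 5 + 2 + 7 + 1 + 3 + 3 + 2 + 3 = 69
distinct = 276 − 69 = 207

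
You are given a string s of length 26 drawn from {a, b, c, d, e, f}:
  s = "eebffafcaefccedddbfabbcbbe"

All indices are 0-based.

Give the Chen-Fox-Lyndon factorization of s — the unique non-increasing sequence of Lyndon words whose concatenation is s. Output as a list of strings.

["e", "e", "bff", "afc", "aefccedddbf", "abbcbbe"]

emit factor 1: 'e' (i=0, period=1)
emit factor 2: 'e' (i=1, period=1)
emit factor 3: 'bff' (i=2, period=3)
emit factor 4: 'afc' (i=5, period=3)
emit factor 5: 'aefccedddbf' (i=8, period=11)
emit factor 6: 'abbcbbe' (i=19, period=7)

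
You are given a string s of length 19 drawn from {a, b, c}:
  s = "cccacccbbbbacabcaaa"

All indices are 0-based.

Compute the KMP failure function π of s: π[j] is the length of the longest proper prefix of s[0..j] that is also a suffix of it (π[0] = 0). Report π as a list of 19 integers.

π[0] = 0
j=1 s[j]='c': π[1]=1 (border 'c')
j=2 s[j]='c': π[2]=2 (border 'cc')
j=3 s[j]='a': k: 2→1→0; π[3]=0 (border '')
j=4 s[j]='c': π[4]=1 (border 'c')
j=5 s[j]='c': π[5]=2 (border 'cc')
j=6 s[j]='c': π[6]=3 (border 'ccc')
j=7 s[j]='b': k: 3→2→1→0; π[7]=0 (border '')
j=8 s[j]='b': π[8]=0 (border '')
j=9 s[j]='b': π[9]=0 (border '')
j=10 s[j]='b': π[10]=0 (border '')
j=11 s[j]='a': π[11]=0 (border '')
j=12 s[j]='c': π[12]=1 (border 'c')
j=13 s[j]='a': k: 1→0; π[13]=0 (border '')
j=14 s[j]='b': π[14]=0 (border '')
j=15 s[j]='c': π[15]=1 (border 'c')
j=16 s[j]='a': k: 1→0; π[16]=0 (border '')
j=17 s[j]='a': π[17]=0 (border '')
j=18 s[j]='a': π[18]=0 (border '')

[0, 1, 2, 0, 1, 2, 3, 0, 0, 0, 0, 0, 1, 0, 0, 1, 0, 0, 0]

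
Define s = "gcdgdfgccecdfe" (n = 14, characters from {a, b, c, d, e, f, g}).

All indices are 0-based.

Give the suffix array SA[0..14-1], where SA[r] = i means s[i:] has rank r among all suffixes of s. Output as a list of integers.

[7, 10, 1, 8, 11, 4, 2, 13, 9, 12, 5, 6, 0, 3]

rank→(start, suffix):
  0 → (7, 'ccecdfe')
  1 → (10, 'cdfe')
  2 → (1, 'cdgdfgccecdfe')
  3 → (8, 'cecdfe')
  4 → (11, 'dfe')
  5 → (4, 'dfgccecdfe')
  6 → (2, 'dgdfgccecdfe')
  7 → (13, 'e')
  8 → (9, 'ecdfe')
  9 → (12, 'fe')
  10 → (5, 'fgccecdfe')
  11 → (6, 'gccecdfe')
  12 → (0, 'gcdgdfgccecdfe')
  13 → (3, 'gdfgccecdfe')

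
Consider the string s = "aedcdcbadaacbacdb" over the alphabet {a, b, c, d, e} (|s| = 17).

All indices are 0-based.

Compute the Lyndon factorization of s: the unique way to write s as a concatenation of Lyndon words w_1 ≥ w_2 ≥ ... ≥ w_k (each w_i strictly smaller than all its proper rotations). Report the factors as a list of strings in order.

emit factor 1: 'aedcdcb' (i=0, period=7)
emit factor 2: 'ad' (i=7, period=2)
emit factor 3: 'aacbacdb' (i=9, period=8)

["aedcdcb", "ad", "aacbacdb"]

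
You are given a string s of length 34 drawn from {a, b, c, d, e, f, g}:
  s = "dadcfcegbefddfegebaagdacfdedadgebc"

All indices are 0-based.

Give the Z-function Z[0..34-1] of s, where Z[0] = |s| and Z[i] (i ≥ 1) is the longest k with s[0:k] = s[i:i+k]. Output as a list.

[34, 0, 1, 0, 0, 0, 0, 0, 0, 0, 0, 1, 1, 0, 0, 0, 0, 0, 0, 0, 0, 2, 0, 0, 0, 1, 0, 3, 0, 1, 0, 0, 0, 0]

Z[0]=34
i=1: i≥r, start 0; Z[1]=0
i=2: i≥r, start 0; Z[2]=1 extend→box=[2,3)
i=3: i≥r, start 0; Z[3]=0
i=4: i≥r, start 0; Z[4]=0
i=5: i≥r, start 0; Z[5]=0
i=6: i≥r, start 0; Z[6]=0
i=7: i≥r, start 0; Z[7]=0
i=8: i≥r, start 0; Z[8]=0
i=9: i≥r, start 0; Z[9]=0
i=10: i≥r, start 0; Z[10]=0
i=11: i≥r, start 0; Z[11]=1 extend→box=[11,12)
i=12: i≥r, start 0; Z[12]=1 extend→box=[12,13)
i=13: i≥r, start 0; Z[13]=0
i=14: i≥r, start 0; Z[14]=0
i=15: i≥r, start 0; Z[15]=0
i=16: i≥r, start 0; Z[16]=0
i=17: i≥r, start 0; Z[17]=0
i=18: i≥r, start 0; Z[18]=0
i=19: i≥r, start 0; Z[19]=0
i=20: i≥r, start 0; Z[20]=0
i=21: i≥r, start 0; Z[21]=2 extend→box=[21,23)
i=22: min(r-i=1, Z[1]=0)=0; Z[22]=0
i=23: i≥r, start 0; Z[23]=0
i=24: i≥r, start 0; Z[24]=0
i=25: i≥r, start 0; Z[25]=1 extend→box=[25,26)
i=26: i≥r, start 0; Z[26]=0
i=27: i≥r, start 0; Z[27]=3 extend→box=[27,30)
i=28: min(r-i=2, Z[1]=0)=0; Z[28]=0
i=29: min(r-i=1, Z[2]=1)=1; Z[29]=1
i=30: i≥r, start 0; Z[30]=0
i=31: i≥r, start 0; Z[31]=0
i=32: i≥r, start 0; Z[32]=0
i=33: i≥r, start 0; Z[33]=0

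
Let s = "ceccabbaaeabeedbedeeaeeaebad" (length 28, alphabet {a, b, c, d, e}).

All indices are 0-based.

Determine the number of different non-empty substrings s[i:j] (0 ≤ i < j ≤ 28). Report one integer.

sorted suffixes:
  #0 SA[0]=7  'aaeabeedbedeeaeeaebad'
  #1 SA[1]=4  'abbaaeabeedbedeeaeeaebad'
  #2 SA[2]=10  'abeedbedeeaeeaebad'
  #3 SA[3]=26  'ad'
  #4 SA[4]=8  'aeabeedbedeeaeeaebad'
  #5 SA[5]=23  'aebad'
  #6 SA[6]=20  'aeeaebad'
  #7 SA[7]=6  'baaeabeedbedeeaeeaebad'
  #8 SA[8]=25  'bad'
  #9 SA[9]=5  'bbaaeabeedbedeeaeeaebad'
  #10 SA[10]=15  'bedeeaeeaebad'
  #11 SA[11]=11  'beedbedeeaeeaebad'
  #12 SA[12]=3  'cabbaaeabeedbedeeaeeaebad'
  #13 SA[13]=2  'ccabbaaeabeedbedeeaeeaebad'
  #14 SA[14]=0  'ceccabbaaeabeedbedeeaeeaebad'
  #15 SA[15]=27  'd'
  #16 SA[16]=14  'dbedeeaeeaebad'
  #17 SA[17]=17  'deeaeeaebad'
  #18 SA[18]=9  'eabeedbedeeaeeaebad'
  #19 SA[19]=22  'eaebad'
  #20 SA[20]=19  'eaeeaebad'
  #21 SA[21]=24  'ebad'
  #22 SA[22]=1  'eccabbaaeabeedbedeeaeeaebad'
  #23 SA[23]=13  'edbedeeaeeaebad'
  #24 SA[24]=16  'edeeaeeaebad'
  #25 SA[25]=21  'eeaebad'
  #26 SA[26]=18  'eeaeeaebad'
  #27 SA[27]=12  'eedbedeeaeeaebad'

SA = [7, 4, 10, 26, 8, 23, 20, 6, 25, 5, 15, 11, 3, 2, 0, 27, 14, 17, 9, 22, 19, 24, 1, 13, 16, 21, 18, 12]
rank  pair      lcp
   1  s[7:],s[4:]  1  'a'
   2  s[4:],s[10:]  2  'ab'
   3  s[10:],s[26:]  1  'a'
   4  s[26:],s[8:]  1  'a'
   5  s[8:],s[23:]  2  'ae'
   6  s[23:],s[20:]  2  'ae'
   7  s[20:],s[6:]  0  ''
   8  s[6:],s[25:]  2  'ba'
   9  s[25:],s[5:]  1  'b'
  10  s[5:],s[15:]  1  'b'
  11  s[15:],s[11:]  2  'be'
  12  s[11:],s[3:]  0  ''
  13  s[3:],s[2:]  1  'c'
  14  s[2:],s[0:]  1  'c'
  15  s[0:],s[27:]  0  ''
  16  s[27:],s[14:]  1  'd'
  17  s[14:],s[17:]  1  'd'
  18  s[17:],s[9:]  0  ''
  19  s[9:],s[22:]  2  'ea'
  20  s[22:],s[19:]  3  'eae'
  21  s[19:],s[24:]  1  'e'
  22  s[24:],s[1:]  1  'e'
  23  s[1:],s[13:]  1  'e'
  24  s[13:],s[16:]  2  'ed'
  25  s[16:],s[21:]  1  'e'
  26  s[21:],s[18:]  4  'eeae'
  27  s[18:],s[12:]  2  'ee'

n(n+1)/2 = 28·29/2 = 406
Σ LCP = 0 + 1 + 2 + 1 + 1 + 2 + 2 + 0 + 2 + 1 + 1 + 2 + 0 + 1 + 1 + 0 + 1 + 1 + 0 + 2 + 3 + 1 + 1 + 1 + 2 + 1 + 4 + 2 = 36
distinct = 406 − 36 = 370

370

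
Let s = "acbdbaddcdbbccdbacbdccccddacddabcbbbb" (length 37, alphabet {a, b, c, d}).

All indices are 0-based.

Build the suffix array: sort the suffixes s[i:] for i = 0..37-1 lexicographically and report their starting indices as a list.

[30, 0, 16, 26, 5, 36, 15, 4, 35, 34, 33, 10, 31, 11, 2, 18, 32, 1, 17, 20, 21, 12, 22, 13, 8, 27, 23, 29, 25, 14, 3, 9, 19, 7, 28, 24, 6]

sorted suffixes:
  #0 SA[0]=30  'abcbbbb'
  #1 SA[1]=0  'acbdbaddcdbbccdbacbdccccddacddabcbbbb'
  #2 SA[2]=16  'acbdccccddacddabcbbbb'
  #3 SA[3]=26  'acddabcbbbb'
  #4 SA[4]=5  'addcdbbccdbacbdccccddacddabcbbbb'
  #5 SA[5]=36  'b'
  #6 SA[6]=15  'bacbdccccddacddabcbbbb'
  #7 SA[7]=4  'baddcdbbccdbacbdccccddacddabcbbbb'
  #8 SA[8]=35  'bb'
  #9 SA[9]=34  'bbb'
  #10 SA[10]=33  'bbbb'
  #11 SA[11]=10  'bbccdbacbdccccddacddabcbbbb'
  #12 SA[12]=31  'bcbbbb'
  #13 SA[13]=11  'bccdbacbdccccddacddabcbbbb'
  #14 SA[14]=2  'bdbaddcdbbccdbacbdccccddacddabcbbbb'
  #15 SA[15]=18  'bdccccddacddabcbbbb'
  #16 SA[16]=32  'cbbbb'
  #17 SA[17]=1  'cbdbaddcdbbccdbacbdccccddacddabcbbbb'
  #18 SA[18]=17  'cbdccccddacddabcbbbb'
  #19 SA[19]=20  'ccccddacddabcbbbb'
  #20 SA[20]=21  'cccddacddabcbbbb'
  #21 SA[21]=12  'ccdbacbdccccddacddabcbbbb'
  #22 SA[22]=22  'ccddacddabcbbbb'
  #23 SA[23]=13  'cdbacbdccccddacddabcbbbb'
  #24 SA[24]=8  'cdbbccdbacbdccccddacddabcbbbb'
  #25 SA[25]=27  'cddabcbbbb'
  #26 SA[26]=23  'cddacddabcbbbb'
  #27 SA[27]=29  'dabcbbbb'
  #28 SA[28]=25  'dacddabcbbbb'
  #29 SA[29]=14  'dbacbdccccddacddabcbbbb'
  #30 SA[30]=3  'dbaddcdbbccdbacbdccccddacddabcbbbb'
  #31 SA[31]=9  'dbbccdbacbdccccddacddabcbbbb'
  #32 SA[32]=19  'dccccddacddabcbbbb'
  #33 SA[33]=7  'dcdbbccdbacbdccccddacddabcbbbb'
  #34 SA[34]=28  'ddabcbbbb'
  #35 SA[35]=24  'ddacddabcbbbb'
  #36 SA[36]=6  'ddcdbbccdbacbdccccddacddabcbbbb'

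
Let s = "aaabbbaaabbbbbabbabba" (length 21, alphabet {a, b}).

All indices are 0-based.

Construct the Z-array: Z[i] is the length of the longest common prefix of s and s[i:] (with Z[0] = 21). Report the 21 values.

[21, 2, 1, 0, 0, 0, 6, 2, 1, 0, 0, 0, 0, 0, 1, 0, 0, 1, 0, 0, 1]

Z[0]=21
i=1: i≥r, start 0; Z[1]=2 grow→box=[1,3)
i=2: min(r-i=1, Z[1]=2)=1; Z[2]=1
i=3: i≥r, start 0; Z[3]=0
i=4: i≥r, start 0; Z[4]=0
i=5: i≥r, start 0; Z[5]=0
i=6: i≥r, start 0; Z[6]=6 grow→box=[6,12)
i=7: min(r-i=5, Z[1]=2)=2; Z[7]=2
i=8: min(r-i=4, Z[2]=1)=1; Z[8]=1
i=9: min(r-i=3, Z[3]=0)=0; Z[9]=0
i=10: min(r-i=2, Z[4]=0)=0; Z[10]=0
i=11: min(r-i=1, Z[5]=0)=0; Z[11]=0
i=12: i≥r, start 0; Z[12]=0
i=13: i≥r, start 0; Z[13]=0
i=14: i≥r, start 0; Z[14]=1 grow→box=[14,15)
i=15: i≥r, start 0; Z[15]=0
i=16: i≥r, start 0; Z[16]=0
i=17: i≥r, start 0; Z[17]=1 grow→box=[17,18)
i=18: i≥r, start 0; Z[18]=0
i=19: i≥r, start 0; Z[19]=0
i=20: i≥r, start 0; Z[20]=1 grow→box=[20,21)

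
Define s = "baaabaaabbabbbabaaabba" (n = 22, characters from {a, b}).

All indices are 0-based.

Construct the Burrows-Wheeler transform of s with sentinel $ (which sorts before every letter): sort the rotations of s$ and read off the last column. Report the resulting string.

rank  rotation                 last
    0  $baaabaaabbabbbabaaabba  a
    1  a$baaabaaabbabbbabaaabb  b
    2  aaabaaabbabbbabaaabba$b  b
    3  aaabba$baaabaaabbabbbab  b
    4  aaabbabbbabaaabba$baaab  b
    5  aabaaabbabbbabaaabba$ba  a
    6  aabba$baaabaaabbabbbaba  a
    7  aabbabbbabaaabba$baaaba  a
    8  abaaabba$baaabaaabbabbb  b
    9  abaaabbabbbabaaabba$baa  a
   10  abba$baaabaaabbabbbabaa  a
   11  abbabbbabaaabba$baaabaa  a
   12  abbbabaaabba$baaabaaabb  b
   13  ba$baaabaaabbabbbabaaab  b
   14  baaabaaabbabbbabaaabba$  $
   15  baaabba$baaabaaabbabbba  a
   16  baaabbabbbabaaabba$baaa  a
   17  babaaabba$baaabaaabbabb  b
   18  babbbabaaabba$baaabaaab  b
   19  bba$baaabaaabbabbbabaaa  a
   20  bbabaaabba$baaabaaabbab  b
   21  bbabbbabaaabba$baaabaaa  a
   22  bbbabaaabba$baaabaaabba  a

abbbbaaabaaabb$aabbabaa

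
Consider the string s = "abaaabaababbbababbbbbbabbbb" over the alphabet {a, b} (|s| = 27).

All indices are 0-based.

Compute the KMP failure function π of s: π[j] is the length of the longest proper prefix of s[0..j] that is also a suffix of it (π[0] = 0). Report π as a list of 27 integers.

π[0] = 0
j=1 s[j]='b': π[1]=0 (border '')
j=2 s[j]='a': π[2]=1 (border 'a')
j=3 s[j]='a': k: 1→0; π[3]=1 (border 'a')
j=4 s[j]='a': k: 1→0; π[4]=1 (border 'a')
j=5 s[j]='b': π[5]=2 (border 'ab')
j=6 s[j]='a': π[6]=3 (border 'aba')
j=7 s[j]='a': π[7]=4 (border 'abaa')
j=8 s[j]='b': k: 4→1; π[8]=2 (border 'ab')
j=9 s[j]='a': π[9]=3 (border 'aba')
j=10 s[j]='b': k: 3→1; π[10]=2 (border 'ab')
j=11 s[j]='b': k: 2→0; π[11]=0 (border '')
j=12 s[j]='b': π[12]=0 (border '')
j=13 s[j]='a': π[13]=1 (border 'a')
j=14 s[j]='b': π[14]=2 (border 'ab')
j=15 s[j]='a': π[15]=3 (border 'aba')
j=16 s[j]='b': k: 3→1; π[16]=2 (border 'ab')
j=17 s[j]='b': k: 2→0; π[17]=0 (border '')
j=18 s[j]='b': π[18]=0 (border '')
j=19 s[j]='b': π[19]=0 (border '')
j=20 s[j]='b': π[20]=0 (border '')
j=21 s[j]='b': π[21]=0 (border '')
j=22 s[j]='a': π[22]=1 (border 'a')
j=23 s[j]='b': π[23]=2 (border 'ab')
j=24 s[j]='b': k: 2→0; π[24]=0 (border '')
j=25 s[j]='b': π[25]=0 (border '')
j=26 s[j]='b': π[26]=0 (border '')

[0, 0, 1, 1, 1, 2, 3, 4, 2, 3, 2, 0, 0, 1, 2, 3, 2, 0, 0, 0, 0, 0, 1, 2, 0, 0, 0]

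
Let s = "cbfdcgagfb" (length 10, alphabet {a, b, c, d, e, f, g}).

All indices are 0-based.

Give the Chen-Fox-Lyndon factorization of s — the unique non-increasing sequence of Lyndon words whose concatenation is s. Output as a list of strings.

emit factor 1: 'c' (i=0, period=1)
emit factor 2: 'bfdcg' (i=1, period=5)
emit factor 3: 'agfb' (i=6, period=4)

["c", "bfdcg", "agfb"]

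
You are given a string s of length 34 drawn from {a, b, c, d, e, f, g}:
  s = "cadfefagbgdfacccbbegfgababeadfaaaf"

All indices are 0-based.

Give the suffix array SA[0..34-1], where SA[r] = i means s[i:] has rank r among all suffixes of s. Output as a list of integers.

rank→(start, suffix):
  0 → (30, 'aaaf')
  1 → (31, 'aaf')
  2 → (22, 'ababeadfaaaf')
  3 → (24, 'abeadfaaaf')
  4 → (12, 'acccbbegfgababeadfaaaf')
  5 → (27, 'adfaaaf')
  6 → (1, 'adfefagbgdfacccbbegfgababeadfaaaf')
  7 → (32, 'af')
  8 → (6, 'agbgdfacccbbegfgababeadfaaaf')
  9 → (23, 'babeadfaaaf')
  10 → (16, 'bbegfgababeadfaaaf')
  11 → (25, 'beadfaaaf')
  12 → (17, 'begfgababeadfaaaf')
  13 → (8, 'bgdfacccbbegfgababeadfaaaf')
  14 → (0, 'cadfefagbgdfacccbbegfgababeadfaaaf')
  15 → (15, 'cbbegfgababeadfaaaf')
  16 → (14, 'ccbbegfgababeadfaaaf')
  17 → (13, 'cccbbegfgababeadfaaaf')
  18 → (28, 'dfaaaf')
  19 → (10, 'dfacccbbegfgababeadfaaaf')
  20 → (2, 'dfefagbgdfacccbbegfgababeadfaaaf')
  21 → (26, 'eadfaaaf')
  22 → (4, 'efagbgdfacccbbegfgababeadfaaaf')
  23 → (18, 'egfgababeadfaaaf')
  24 → (33, 'f')
  25 → (29, 'faaaf')
  26 → (11, 'facccbbegfgababeadfaaaf')
  27 → (5, 'fagbgdfacccbbegfgababeadfaaaf')
  28 → (3, 'fefagbgdfacccbbegfgababeadfaaaf')
  29 → (20, 'fgababeadfaaaf')
  30 → (21, 'gababeadfaaaf')
  31 → (7, 'gbgdfacccbbegfgababeadfaaaf')
  32 → (9, 'gdfacccbbegfgababeadfaaaf')
  33 → (19, 'gfgababeadfaaaf')

[30, 31, 22, 24, 12, 27, 1, 32, 6, 23, 16, 25, 17, 8, 0, 15, 14, 13, 28, 10, 2, 26, 4, 18, 33, 29, 11, 5, 3, 20, 21, 7, 9, 19]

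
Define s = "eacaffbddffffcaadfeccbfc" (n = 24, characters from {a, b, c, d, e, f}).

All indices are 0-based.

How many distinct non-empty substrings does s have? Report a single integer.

275

sorted suffixes:
  #0 SA[0]=14  'aadfeccbfc'
  #1 SA[1]=1  'acaffbddffffcaadfeccbfc'
  #2 SA[2]=15  'adfeccbfc'
  #3 SA[3]=3  'affbddffffcaadfeccbfc'
  #4 SA[4]=6  'bddffffcaadfeccbfc'
  #5 SA[5]=21  'bfc'
  #6 SA[6]=23  'c'
  #7 SA[7]=13  'caadfeccbfc'
  #8 SA[8]=2  'caffbddffffcaadfeccbfc'
  #9 SA[9]=20  'cbfc'
  #10 SA[10]=19  'ccbfc'
  #11 SA[11]=7  'ddffffcaadfeccbfc'
  #12 SA[12]=16  'dfeccbfc'
  #13 SA[13]=8  'dffffcaadfeccbfc'
  #14 SA[14]=0  'eacaffbddffffcaadfeccbfc'
  #15 SA[15]=18  'eccbfc'
  #16 SA[16]=5  'fbddffffcaadfeccbfc'
  #17 SA[17]=22  'fc'
  #18 SA[18]=12  'fcaadfeccbfc'
  #19 SA[19]=17  'feccbfc'
  #20 SA[20]=4  'ffbddffffcaadfeccbfc'
  #21 SA[21]=11  'ffcaadfeccbfc'
  #22 SA[22]=10  'fffcaadfeccbfc'
  #23 SA[23]=9  'ffffcaadfeccbfc'

SA = [14, 1, 15, 3, 6, 21, 23, 13, 2, 20, 19, 7, 16, 8, 0, 18, 5, 22, 12, 17, 4, 11, 10, 9]
rank  pair      lcp
   1  s[14:],s[1:]  1  'a'
   2  s[1:],s[15:]  1  'a'
   3  s[15:],s[3:]  1  'a'
   4  s[3:],s[6:]  0  ''
   5  s[6:],s[21:]  1  'b'
   6  s[21:],s[23:]  0  ''
   7  s[23:],s[13:]  1  'c'
   8  s[13:],s[2:]  2  'ca'
   9  s[2:],s[20:]  1  'c'
  10  s[20:],s[19:]  1  'c'
  11  s[19:],s[7:]  0  ''
  12  s[7:],s[16:]  1  'd'
  13  s[16:],s[8:]  2  'df'
  14  s[8:],s[0:]  0  ''
  15  s[0:],s[18:]  1  'e'
  16  s[18:],s[5:]  0  ''
  17  s[5:],s[22:]  1  'f'
  18  s[22:],s[12:]  2  'fc'
  19  s[12:],s[17:]  1  'f'
  20  s[17:],s[4:]  1  'f'
  21  s[4:],s[11:]  2  'ff'
  22  s[11:],s[10:]  2  'ff'
  23  s[10:],s[9:]  3  'fff'

n(n+1)/2 = 24·25/2 = 300
Σ LCP = 0 + 1 + 1 + 1 + 0 + 1 + 0 + 1 + 2 + 1 + 1 + 0 + 1 + 2 + 0 + 1 + 0 + 1 + 2 + 1 + 1 + 2 + 2 + 3 = 25
distinct = 300 − 25 = 275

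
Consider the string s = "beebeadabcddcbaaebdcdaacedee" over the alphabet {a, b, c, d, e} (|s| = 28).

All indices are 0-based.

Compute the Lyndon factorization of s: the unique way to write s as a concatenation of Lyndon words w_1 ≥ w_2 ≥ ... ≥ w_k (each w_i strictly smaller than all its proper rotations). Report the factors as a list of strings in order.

emit factor 1: 'bee' (i=0, period=3)
emit factor 2: 'be' (i=3, period=2)
emit factor 3: 'ad' (i=5, period=2)
emit factor 4: 'abcddcb' (i=7, period=7)
emit factor 5: 'aaebdcd' (i=14, period=7)
emit factor 6: 'aacedee' (i=21, period=7)

["bee", "be", "ad", "abcddcb", "aaebdcd", "aacedee"]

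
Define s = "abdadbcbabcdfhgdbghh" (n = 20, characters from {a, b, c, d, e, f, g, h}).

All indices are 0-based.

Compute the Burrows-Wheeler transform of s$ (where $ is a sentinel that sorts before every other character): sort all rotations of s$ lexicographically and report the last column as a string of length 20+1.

hb$dcdaadbbbagcdhbhfg

rank  rotation               last
    0  $abdadbcbabcdfhgdbghh  h
    1  abcdfhgdbghh$abdadbcb  b
    2  abdadbcbabcdfhgdbghh$  $
    3  adbcbabcdfhgdbghh$abd  d
    4  babcdfhgdbghh$abdadbc  c
    5  bcbabcdfhgdbghh$abdad  d
    6  bcdfhgdbghh$abdadbcba  a
    7  bdadbcbabcdfhgdbghh$a  a
    8  bghh$abdadbcbabcdfhgd  d
    9  cbabcdfhgdbghh$abdadb  b
   10  cdfhgdbghh$abdadbcbab  b
   11  dadbcbabcdfhgdbghh$ab  b
   12  dbcbabcdfhgdbghh$abda  a
   13  dbghh$abdadbcbabcdfhg  g
   14  dfhgdbghh$abdadbcbabc  c
   15  fhgdbghh$abdadbcbabcd  d
   16  gdbghh$abdadbcbabcdfh  h
   17  ghh$abdadbcbabcdfhgdb  b
   18  h$abdadbcbabcdfhgdbgh  h
   19  hgdbghh$abdadbcbabcdf  f
   20  hh$abdadbcbabcdfhgdbg  g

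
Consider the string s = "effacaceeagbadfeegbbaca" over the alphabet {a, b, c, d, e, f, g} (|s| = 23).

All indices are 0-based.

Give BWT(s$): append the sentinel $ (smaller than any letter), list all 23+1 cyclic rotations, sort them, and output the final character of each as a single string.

acbfcbebggaaaaecf$efdeae

rank  rotation                  last
    0  $effacaceeagbadfeegbbaca  a
    1  a$effacaceeagbadfeegbbac  c
    2  aca$effacaceeagbadfeegbb  b
    3  acaceeagbadfeegbbaca$eff  f
    4  aceeagbadfeegbbaca$effac  c
    5  adfeegbbaca$effacaceeagb  b
    6  agbadfeegbbaca$effacacee  e
    7  baca$effacaceeagbadfeegb  b
    8  badfeegbbaca$effacaceeag  g
    9  bbaca$effacaceeagbadfeeg  g
   10  ca$effacaceeagbadfeegbba  a
   11  caceeagbadfeegbbaca$effa  a
   12  ceeagbadfeegbbaca$effaca  a
   13  dfeegbbaca$effacaceeagba  a
   14  eagbadfeegbbaca$effacace  e
   15  eeagbadfeegbbaca$effacac  c
   16  eegbbaca$effacaceeagbadf  f
   17  effacaceeagbadfeegbbaca$  $
   18  egbbaca$effacaceeagbadfe  e
   19  facaceeagbadfeegbbaca$ef  f
   20  feegbbaca$effacaceeagbad  d
   21  ffacaceeagbadfeegbbaca$e  e
   22  gbadfeegbbaca$effacaceea  a
   23  gbbaca$effacaceeagbadfee  e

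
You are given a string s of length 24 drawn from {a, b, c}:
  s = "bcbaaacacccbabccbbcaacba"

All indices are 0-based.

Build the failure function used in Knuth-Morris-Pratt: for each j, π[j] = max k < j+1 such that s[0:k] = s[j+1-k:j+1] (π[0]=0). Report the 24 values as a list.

[0, 0, 1, 0, 0, 0, 0, 0, 0, 0, 0, 1, 0, 1, 2, 0, 1, 1, 2, 0, 0, 0, 1, 0]

π[0] = 0
j=1 s[j]='c': π[1]=0 (border '')
j=2 s[j]='b': π[2]=1 (border 'b')
j=3 s[j]='a': k: 1→0; π[3]=0 (border '')
j=4 s[j]='a': π[4]=0 (border '')
j=5 s[j]='a': π[5]=0 (border '')
j=6 s[j]='c': π[6]=0 (border '')
j=7 s[j]='a': π[7]=0 (border '')
j=8 s[j]='c': π[8]=0 (border '')
j=9 s[j]='c': π[9]=0 (border '')
j=10 s[j]='c': π[10]=0 (border '')
j=11 s[j]='b': π[11]=1 (border 'b')
j=12 s[j]='a': k: 1→0; π[12]=0 (border '')
j=13 s[j]='b': π[13]=1 (border 'b')
j=14 s[j]='c': π[14]=2 (border 'bc')
j=15 s[j]='c': k: 2→0; π[15]=0 (border '')
j=16 s[j]='b': π[16]=1 (border 'b')
j=17 s[j]='b': k: 1→0; π[17]=1 (border 'b')
j=18 s[j]='c': π[18]=2 (border 'bc')
j=19 s[j]='a': k: 2→0; π[19]=0 (border '')
j=20 s[j]='a': π[20]=0 (border '')
j=21 s[j]='c': π[21]=0 (border '')
j=22 s[j]='b': π[22]=1 (border 'b')
j=23 s[j]='a': k: 1→0; π[23]=0 (border '')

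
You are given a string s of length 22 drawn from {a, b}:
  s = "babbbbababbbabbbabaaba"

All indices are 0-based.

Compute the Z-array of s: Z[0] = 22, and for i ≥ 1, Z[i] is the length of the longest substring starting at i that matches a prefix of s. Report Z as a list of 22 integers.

[22, 0, 1, 1, 1, 3, 0, 5, 0, 1, 1, 5, 0, 1, 1, 3, 0, 2, 0, 0, 2, 0]

Z[0]=22
i=1: outside box; Z[1]=0
i=2: outside box; Z[2]=1 extend→box=[2,3)
i=3: outside box; Z[3]=1 extend→box=[3,4)
i=4: outside box; Z[4]=1 extend→box=[4,5)
i=5: outside box; Z[5]=3 extend→box=[5,8)
i=6: min(r-i=2, Z[1]=0)=0; Z[6]=0
i=7: min(r-i=1, Z[2]=1)=1; Z[7]=5 extend→box=[7,12)
i=8: min(r-i=4, Z[1]=0)=0; Z[8]=0
i=9: min(r-i=3, Z[2]=1)=1; Z[9]=1
i=10: min(r-i=2, Z[3]=1)=1; Z[10]=1
i=11: min(r-i=1, Z[4]=1)=1; Z[11]=5 extend→box=[11,16)
i=12: min(r-i=4, Z[1]=0)=0; Z[12]=0
i=13: min(r-i=3, Z[2]=1)=1; Z[13]=1
i=14: min(r-i=2, Z[3]=1)=1; Z[14]=1
i=15: min(r-i=1, Z[4]=1)=1; Z[15]=3 extend→box=[15,18)
i=16: min(r-i=2, Z[1]=0)=0; Z[16]=0
i=17: min(r-i=1, Z[2]=1)=1; Z[17]=2 extend→box=[17,19)
i=18: min(r-i=1, Z[1]=0)=0; Z[18]=0
i=19: outside box; Z[19]=0
i=20: outside box; Z[20]=2 extend→box=[20,22)
i=21: min(r-i=1, Z[1]=0)=0; Z[21]=0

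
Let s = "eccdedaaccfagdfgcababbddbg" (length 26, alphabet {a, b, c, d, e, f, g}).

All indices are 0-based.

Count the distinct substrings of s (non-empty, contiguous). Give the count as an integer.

sorted suffixes:
  #0 SA[0]=6  'aaccfagdfgcababbddbg'
  #1 SA[1]=17  'ababbddbg'
  #2 SA[2]=19  'abbddbg'
  #3 SA[3]=7  'accfagdfgcababbddbg'
  #4 SA[4]=11  'agdfgcababbddbg'
  #5 SA[5]=18  'babbddbg'
  #6 SA[6]=20  'bbddbg'
  #7 SA[7]=21  'bddbg'
  #8 SA[8]=24  'bg'
  #9 SA[9]=16  'cababbddbg'
  #10 SA[10]=1  'ccdedaaccfagdfgcababbddbg'
  #11 SA[11]=8  'ccfagdfgcababbddbg'
  #12 SA[12]=2  'cdedaaccfagdfgcababbddbg'
  #13 SA[13]=9  'cfagdfgcababbddbg'
  #14 SA[14]=5  'daaccfagdfgcababbddbg'
  #15 SA[15]=23  'dbg'
  #16 SA[16]=22  'ddbg'
  #17 SA[17]=3  'dedaaccfagdfgcababbddbg'
  #18 SA[18]=13  'dfgcababbddbg'
  #19 SA[19]=0  'eccdedaaccfagdfgcababbddbg'
  #20 SA[20]=4  'edaaccfagdfgcababbddbg'
  #21 SA[21]=10  'fagdfgcababbddbg'
  #22 SA[22]=14  'fgcababbddbg'
  #23 SA[23]=25  'g'
  #24 SA[24]=15  'gcababbddbg'
  #25 SA[25]=12  'gdfgcababbddbg'

SA = [6, 17, 19, 7, 11, 18, 20, 21, 24, 16, 1, 8, 2, 9, 5, 23, 22, 3, 13, 0, 4, 10, 14, 25, 15, 12]
rank  pair      lcp
   1  s[6:],s[17:]  1  'a'
   2  s[17:],s[19:]  2  'ab'
   3  s[19:],s[7:]  1  'a'
   4  s[7:],s[11:]  1  'a'
   5  s[11:],s[18:]  0  ''
   6  s[18:],s[20:]  1  'b'
   7  s[20:],s[21:]  1  'b'
   8  s[21:],s[24:]  1  'b'
   9  s[24:],s[16:]  0  ''
  10  s[16:],s[1:]  1  'c'
  11  s[1:],s[8:]  2  'cc'
  12  s[8:],s[2:]  1  'c'
  13  s[2:],s[9:]  1  'c'
  14  s[9:],s[5:]  0  ''
  15  s[5:],s[23:]  1  'd'
  16  s[23:],s[22:]  1  'd'
  17  s[22:],s[3:]  1  'd'
  18  s[3:],s[13:]  1  'd'
  19  s[13:],s[0:]  0  ''
  20  s[0:],s[4:]  1  'e'
  21  s[4:],s[10:]  0  ''
  22  s[10:],s[14:]  1  'f'
  23  s[14:],s[25:]  0  ''
  24  s[25:],s[15:]  1  'g'
  25  s[15:],s[12:]  1  'g'

n(n+1)/2 = 26·27/2 = 351
Σ LCP = 0 + 1 + 2 + 1 + 1 + 0 + 1 + 1 + 1 + 0 + 1 + 2 + 1 + 1 + 0 + 1 + 1 + 1 + 1 + 0 + 1 + 0 + 1 + 0 + 1 + 1 = 21
distinct = 351 − 21 = 330

330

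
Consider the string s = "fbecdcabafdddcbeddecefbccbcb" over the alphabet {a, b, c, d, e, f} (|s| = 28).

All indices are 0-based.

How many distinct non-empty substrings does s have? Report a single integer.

sorted suffixes:
  #0 SA[0]=6  'abafdddcbeddecefbccbcb'
  #1 SA[1]=8  'afdddcbeddecefbccbcb'
  #2 SA[2]=27  'b'
  #3 SA[3]=7  'bafdddcbeddecefbccbcb'
  #4 SA[4]=25  'bcb'
  #5 SA[5]=22  'bccbcb'
  #6 SA[6]=1  'becdcabafdddcbeddecefbccbcb'
  #7 SA[7]=14  'beddecefbccbcb'
  #8 SA[8]=5  'cabafdddcbeddecefbccbcb'
  #9 SA[9]=26  'cb'
  #10 SA[10]=24  'cbcb'
  #11 SA[11]=13  'cbeddecefbccbcb'
  #12 SA[12]=23  'ccbcb'
  #13 SA[13]=3  'cdcabafdddcbeddecefbccbcb'
  #14 SA[14]=19  'cefbccbcb'
  #15 SA[15]=4  'dcabafdddcbeddecefbccbcb'
  #16 SA[16]=12  'dcbeddecefbccbcb'
  #17 SA[17]=11  'ddcbeddecefbccbcb'
  #18 SA[18]=10  'dddcbeddecefbccbcb'
  #19 SA[19]=16  'ddecefbccbcb'
  #20 SA[20]=17  'decefbccbcb'
  #21 SA[21]=2  'ecdcabafdddcbeddecefbccbcb'
  #22 SA[22]=18  'ecefbccbcb'
  #23 SA[23]=15  'eddecefbccbcb'
  #24 SA[24]=20  'efbccbcb'
  #25 SA[25]=21  'fbccbcb'
  #26 SA[26]=0  'fbecdcabafdddcbeddecefbccbcb'
  #27 SA[27]=9  'fdddcbeddecefbccbcb'

SA = [6, 8, 27, 7, 25, 22, 1, 14, 5, 26, 24, 13, 23, 3, 19, 4, 12, 11, 10, 16, 17, 2, 18, 15, 20, 21, 0, 9]
rank  pair      lcp
   1  s[6:],s[8:]  1  'a'
   2  s[8:],s[27:]  0  ''
   3  s[27:],s[7:]  1  'b'
   4  s[7:],s[25:]  1  'b'
   5  s[25:],s[22:]  2  'bc'
   6  s[22:],s[1:]  1  'b'
   7  s[1:],s[14:]  2  'be'
   8  s[14:],s[5:]  0  ''
   9  s[5:],s[26:]  1  'c'
  10  s[26:],s[24:]  2  'cb'
  11  s[24:],s[13:]  2  'cb'
  12  s[13:],s[23:]  1  'c'
  13  s[23:],s[3:]  1  'c'
  14  s[3:],s[19:]  1  'c'
  15  s[19:],s[4:]  0  ''
  16  s[4:],s[12:]  2  'dc'
  17  s[12:],s[11:]  1  'd'
  18  s[11:],s[10:]  2  'dd'
  19  s[10:],s[16:]  2  'dd'
  20  s[16:],s[17:]  1  'd'
  21  s[17:],s[2:]  0  ''
  22  s[2:],s[18:]  2  'ec'
  23  s[18:],s[15:]  1  'e'
  24  s[15:],s[20:]  1  'e'
  25  s[20:],s[21:]  0  ''
  26  s[21:],s[0:]  2  'fb'
  27  s[0:],s[9:]  1  'f'

n(n+1)/2 = 28·29/2 = 406
Σ LCP = 0 + 1 + 0 + 1 + 1 + 2 + 1 + 2 + 0 + 1 + 2 + 2 + 1 + 1 + 1 + 0 + 2 + 1 + 2 + 2 + 1 + 0 + 2 + 1 + 1 + 0 + 2 + 1 = 31
distinct = 406 − 31 = 375

375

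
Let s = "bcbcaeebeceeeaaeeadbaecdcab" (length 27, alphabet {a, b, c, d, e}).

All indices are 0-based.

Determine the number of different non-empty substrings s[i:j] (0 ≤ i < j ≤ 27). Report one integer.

rank | idx | suffix
   0 |  13 | aaeeadbaecdcab
   1 |  25 | ab
   2 |  17 | adbaecdcab
   3 |  20 | aecdcab
   4 |  14 | aeeadbaecdcab
   5 |   4 | aeebeceeeaaeeadbaecdcab
   6 |  26 | b
   7 |  19 | baecdcab
   8 |   2 | bcaeebeceeeaaeeadbaecdcab
   9 |   0 | bcbcaeebeceeeaaeeadbaecdcab
  10 |   7 | beceeeaaeeadbaecdcab
  11 |  24 | cab
  12 |   3 | caeebeceeeaaeeadbaecdcab
  13 |   1 | cbcaeebeceeeaaeeadbaecdcab
  14 |  22 | cdcab
  15 |   9 | ceeeaaeeadbaecdcab
  16 |  18 | dbaecdcab
  17 |  23 | dcab
  18 |  12 | eaaeeadbaecdcab
  19 |  16 | eadbaecdcab
  20 |   6 | ebeceeeaaeeadbaecdcab
  21 |  21 | ecdcab
  22 |   8 | eceeeaaeeadbaecdcab
  23 |  11 | eeaaeeadbaecdcab
  24 |  15 | eeadbaecdcab
  25 |   5 | eebeceeeaaeeadbaecdcab
  26 |  10 | eeeaaeeadbaecdcab

SA = [13, 25, 17, 20, 14, 4, 26, 19, 2, 0, 7, 24, 3, 1, 22, 9, 18, 23, 12, 16, 6, 21, 8, 11, 15, 5, 10]
rank  pair      lcp
   1  s[13:],s[25:]  1  'a'
   2  s[25:],s[17:]  1  'a'
   3  s[17:],s[20:]  1  'a'
   4  s[20:],s[14:]  2  'ae'
   5  s[14:],s[4:]  3  'aee'
   6  s[4:],s[26:]  0  ''
   7  s[26:],s[19:]  1  'b'
   8  s[19:],s[2:]  1  'b'
   9  s[2:],s[0:]  2  'bc'
  10  s[0:],s[7:]  1  'b'
  11  s[7:],s[24:]  0  ''
  12  s[24:],s[3:]  2  'ca'
  13  s[3:],s[1:]  1  'c'
  14  s[1:],s[22:]  1  'c'
  15  s[22:],s[9:]  1  'c'
  16  s[9:],s[18:]  0  ''
  17  s[18:],s[23:]  1  'd'
  18  s[23:],s[12:]  0  ''
  19  s[12:],s[16:]  2  'ea'
  20  s[16:],s[6:]  1  'e'
  21  s[6:],s[21:]  1  'e'
  22  s[21:],s[8:]  2  'ec'
  23  s[8:],s[11:]  1  'e'
  24  s[11:],s[15:]  3  'eea'
  25  s[15:],s[5:]  2  'ee'
  26  s[5:],s[10:]  2  'ee'

n(n+1)/2 = 27·28/2 = 378
Σ LCP = 0 + 1 + 1 + 1 + 2 + 3 + 0 + 1 + 1 + 2 + 1 + 0 + 2 + 1 + 1 + 1 + 0 + 1 + 0 + 2 + 1 + 1 + 2 + 1 + 3 + 2 + 2 = 33
distinct = 378 − 33 = 345

345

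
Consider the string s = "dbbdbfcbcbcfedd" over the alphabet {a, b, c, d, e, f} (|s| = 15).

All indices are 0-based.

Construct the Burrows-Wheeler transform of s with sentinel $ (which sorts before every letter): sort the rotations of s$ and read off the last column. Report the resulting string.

ddccbdfbbd$befbc

rank  rotation          last
    0  $dbbdbfcbcbcfedd  d
    1  bbdbfcbcbcfedd$d  d
    2  bcbcfedd$dbbdbfc  c
    3  bcfedd$dbbdbfcbc  c
    4  bdbfcbcbcfedd$db  b
    5  bfcbcbcfedd$dbbd  d
    6  cbcbcfedd$dbbdbf  f
    7  cbcfedd$dbbdbfcb  b
    8  cfedd$dbbdbfcbcb  b
    9  d$dbbdbfcbcbcfed  d
   10  dbbdbfcbcbcfedd$  $
   11  dbfcbcbcfedd$dbb  b
   12  dd$dbbdbfcbcbcfe  e
   13  edd$dbbdbfcbcbcf  f
   14  fcbcbcfedd$dbbdb  b
   15  fedd$dbbdbfcbcbc  c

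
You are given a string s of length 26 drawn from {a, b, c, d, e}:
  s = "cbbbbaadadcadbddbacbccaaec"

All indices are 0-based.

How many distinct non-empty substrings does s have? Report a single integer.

rank | idx | suffix
   0 |   5 | aadadcadbddbacbccaaec
   1 |  22 | aaec
   2 |  17 | acbccaaec
   3 |   6 | adadcadbddbacbccaaec
   4 |  11 | adbddbacbccaaec
   5 |   8 | adcadbddbacbccaaec
   6 |  23 | aec
   7 |   4 | baadadcadbddbacbccaaec
   8 |  16 | bacbccaaec
   9 |   3 | bbaadadcadbddbacbccaaec
  10 |   2 | bbbaadadcadbddbacbccaaec
  11 |   1 | bbbbaadadcadbddbacbccaaec
  12 |  19 | bccaaec
  13 |  13 | bddbacbccaaec
  14 |  25 | c
  15 |  21 | caaec
  16 |  10 | cadbddbacbccaaec
  17 |   0 | cbbbbaadadcadbddbacbccaaec
  18 |  18 | cbccaaec
  19 |  20 | ccaaec
  20 |   7 | dadcadbddbacbccaaec
  21 |  15 | dbacbccaaec
  22 |  12 | dbddbacbccaaec
  23 |   9 | dcadbddbacbccaaec
  24 |  14 | ddbacbccaaec
  25 |  24 | ec

SA = [5, 22, 17, 6, 11, 8, 23, 4, 16, 3, 2, 1, 19, 13, 25, 21, 10, 0, 18, 20, 7, 15, 12, 9, 14, 24]
rank  pair      lcp
   1  s[5:],s[22:]  2  'aa'
   2  s[22:],s[17:]  1  'a'
   3  s[17:],s[6:]  1  'a'
   4  s[6:],s[11:]  2  'ad'
   5  s[11:],s[8:]  2  'ad'
   6  s[8:],s[23:]  1  'a'
   7  s[23:],s[4:]  0  ''
   8  s[4:],s[16:]  2  'ba'
   9  s[16:],s[3:]  1  'b'
  10  s[3:],s[2:]  2  'bb'
  11  s[2:],s[1:]  3  'bbb'
  12  s[1:],s[19:]  1  'b'
  13  s[19:],s[13:]  1  'b'
  14  s[13:],s[25:]  0  ''
  15  s[25:],s[21:]  1  'c'
  16  s[21:],s[10:]  2  'ca'
  17  s[10:],s[0:]  1  'c'
  18  s[0:],s[18:]  2  'cb'
  19  s[18:],s[20:]  1  'c'
  20  s[20:],s[7:]  0  ''
  21  s[7:],s[15:]  1  'd'
  22  s[15:],s[12:]  2  'db'
  23  s[12:],s[9:]  1  'd'
  24  s[9:],s[14:]  1  'd'
  25  s[14:],s[24:]  0  ''

n(n+1)/2 = 26·27/2 = 351
Σ LCP = 0 + 2 + 1 + 1 + 2 + 2 + 1 + 0 + 2 + 1 + 2 + 3 + 1 + 1 + 0 + 1 + 2 + 1 + 2 + 1 + 0 + 1 + 2 + 1 + 1 + 0 = 31
distinct = 351 − 31 = 320

320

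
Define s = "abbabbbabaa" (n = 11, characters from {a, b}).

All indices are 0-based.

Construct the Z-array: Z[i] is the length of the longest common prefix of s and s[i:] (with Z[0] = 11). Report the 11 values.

[11, 0, 0, 3, 0, 0, 0, 2, 0, 1, 1]

Z[0]=11
i=1: outside box; Z[1]=0
i=2: outside box; Z[2]=0
i=3: outside box; Z[3]=3 scan→box=[3,6)
i=4: min(r-i=2, Z[1]=0)=0; Z[4]=0
i=5: min(r-i=1, Z[2]=0)=0; Z[5]=0
i=6: outside box; Z[6]=0
i=7: outside box; Z[7]=2 scan→box=[7,9)
i=8: min(r-i=1, Z[1]=0)=0; Z[8]=0
i=9: outside box; Z[9]=1 scan→box=[9,10)
i=10: outside box; Z[10]=1 scan→box=[10,11)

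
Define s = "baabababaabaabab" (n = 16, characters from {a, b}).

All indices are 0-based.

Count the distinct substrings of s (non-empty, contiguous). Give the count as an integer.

85

rank→(start, suffix):
  0 → (8, 'aabaabab')
  1 → (11, 'aabab')
  2 → (1, 'aabababaabaabab')
  3 → (14, 'ab')
  4 → (6, 'abaabaabab')
  5 → (9, 'abaabab')
  6 → (12, 'abab')
  7 → (4, 'ababaabaabab')
  8 → (2, 'abababaabaabab')
  9 → (15, 'b')
  10 → (7, 'baabaabab')
  11 → (10, 'baabab')
  12 → (0, 'baabababaabaabab')
  13 → (13, 'bab')
  14 → (5, 'babaabaabab')
  15 → (3, 'bababaabaabab')

SA = [8, 11, 1, 14, 6, 9, 12, 4, 2, 15, 7, 10, 0, 13, 5, 3]
i: (SA[i-1],SA[i]) lcp shared
  1: (8,11) 4 'aaba'
  2: (11,1) 5 'aabab'
  3: (1,14) 1 'a'
  4: (14,6) 2 'ab'
  5: (6,9) 6 'abaaba'
  6: (9,12) 3 'aba'
  7: (12,4) 4 'abab'
  8: (4,2) 5 'ababa'
  9: (2,15) 0 ''
  10: (15,7) 1 'b'
  11: (7,10) 5 'baaba'
  12: (10,0) 6 'baabab'
  13: (0,13) 2 'ba'
  14: (13,5) 3 'bab'
  15: (5,3) 4 'baba'

n(n+1)/2 = 16·17/2 = 136
Σ LCP = 0 + 4 + 5 + 1 + 2 + 6 + 3 + 4 + 5 + 0 + 1 + 5 + 6 + 2 + 3 + 4 = 51
distinct = 136 − 51 = 85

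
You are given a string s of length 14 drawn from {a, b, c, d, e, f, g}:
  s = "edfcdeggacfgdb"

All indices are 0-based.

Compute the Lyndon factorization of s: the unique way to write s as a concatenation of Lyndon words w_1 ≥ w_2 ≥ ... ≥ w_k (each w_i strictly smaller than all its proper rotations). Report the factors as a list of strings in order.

emit factor 1: 'e' (i=0, period=1)
emit factor 2: 'df' (i=1, period=2)
emit factor 3: 'cdegg' (i=3, period=5)
emit factor 4: 'acfgdb' (i=8, period=6)

["e", "df", "cdegg", "acfgdb"]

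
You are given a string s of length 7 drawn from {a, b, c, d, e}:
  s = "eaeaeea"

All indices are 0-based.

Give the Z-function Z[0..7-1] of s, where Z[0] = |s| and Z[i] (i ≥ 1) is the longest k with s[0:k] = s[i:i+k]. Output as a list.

Z[0]=7
i=1: outside box; Z[1]=0
i=2: outside box; Z[2]=3 scan→box=[2,5)
i=3: min(r-i=2, Z[1]=0)=0; Z[3]=0
i=4: min(r-i=1, Z[2]=3)=1; Z[4]=1
i=5: outside box; Z[5]=2 scan→box=[5,7)
i=6: min(r-i=1, Z[1]=0)=0; Z[6]=0

[7, 0, 3, 0, 1, 2, 0]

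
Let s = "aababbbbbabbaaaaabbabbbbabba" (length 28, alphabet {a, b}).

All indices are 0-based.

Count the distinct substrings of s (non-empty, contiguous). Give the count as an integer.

rank | idx | suffix
   0 |  27 | a
   1 |  12 | aaaaabbabbbbabba
   2 |  13 | aaaabbabbbbabba
   3 |  14 | aaabbabbbbabba
   4 |   0 | aababbbbbabbaaaaabbabbbbabba
   5 |  15 | aabbabbbbabba
   6 |   1 | ababbbbbabbaaaaabbabbbbabba
   7 |  24 | abba
   8 |   9 | abbaaaaabbabbbbabba
   9 |  16 | abbabbbbabba
  10 |  19 | abbbbabba
  11 |   3 | abbbbbabbaaaaabbabbbbabba
  12 |  26 | ba
  13 |  11 | baaaaabbabbbbabba
  14 |  23 | babba
  15 |   8 | babbaaaaabbabbbbabba
  16 |  18 | babbbbabba
  17 |   2 | babbbbbabbaaaaabbabbbbabba
  18 |  25 | bba
  19 |  10 | bbaaaaabbabbbbabba
  20 |  22 | bbabba
  21 |   7 | bbabbaaaaabbabbbbabba
  22 |  17 | bbabbbbabba
  23 |  21 | bbbabba
  24 |   6 | bbbabbaaaaabbabbbbabba
  25 |  20 | bbbbabba
  26 |   5 | bbbbabbaaaaabbabbbbabba
  27 |   4 | bbbbbabbaaaaabbabbbbabba

SA = [27, 12, 13, 14, 0, 15, 1, 24, 9, 16, 19, 3, 26, 11, 23, 8, 18, 2, 25, 10, 22, 7, 17, 21, 6, 20, 5, 4]
rank  pair      lcp
   1  s[27:],s[12:]  1  'a'
   2  s[12:],s[13:]  4  'aaaa'
   3  s[13:],s[14:]  3  'aaa'
   4  s[14:],s[0:]  2  'aa'
   5  s[0:],s[15:]  3  'aab'
   6  s[15:],s[1:]  1  'a'
   7  s[1:],s[24:]  2  'ab'
   8  s[24:],s[9:]  4  'abba'
   9  s[9:],s[16:]  4  'abba'
  10  s[16:],s[19:]  3  'abb'
  11  s[19:],s[3:]  5  'abbbb'
  12  s[3:],s[26:]  0  ''
  13  s[26:],s[11:]  2  'ba'
  14  s[11:],s[23:]  2  'ba'
  15  s[23:],s[8:]  5  'babba'
  16  s[8:],s[18:]  4  'babb'
  17  s[18:],s[2:]  6  'babbbb'
  18  s[2:],s[25:]  1  'b'
  19  s[25:],s[10:]  3  'bba'
  20  s[10:],s[22:]  3  'bba'
  21  s[22:],s[7:]  6  'bbabba'
  22  s[7:],s[17:]  5  'bbabb'
  23  s[17:],s[21:]  2  'bb'
  24  s[21:],s[6:]  7  'bbbabba'
  25  s[6:],s[20:]  3  'bbb'
  26  s[20:],s[5:]  8  'bbbbabba'
  27  s[5:],s[4:]  4  'bbbb'

n(n+1)/2 = 28·29/2 = 406
Σ LCP = 0 + 1 + 4 + 3 + 2 + 3 + 1 + 2 + 4 + 4 + 3 + 5 + 0 + 2 + 2 + 5 + 4 + 6 + 1 + 3 + 3 + 6 + 5 + 2 + 7 + 3 + 8 + 4 = 93
distinct = 406 − 93 = 313

313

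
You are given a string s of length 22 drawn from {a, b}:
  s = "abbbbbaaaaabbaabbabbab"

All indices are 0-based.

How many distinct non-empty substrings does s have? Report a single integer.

rank | idx | suffix
   0 |   6 | aaaaabbaabbabbab
   1 |   7 | aaaabbaabbabbab
   2 |   8 | aaabbaabbabbab
   3 |   9 | aabbaabbabbab
   4 |  13 | aabbabbab
   5 |  20 | ab
   6 |  10 | abbaabbabbab
   7 |  17 | abbab
   8 |  14 | abbabbab
   9 |   0 | abbbbbaaaaabbaabbabbab
  10 |  21 | b
  11 |   5 | baaaaabbaabbabbab
  12 |  12 | baabbabbab
  13 |  19 | bab
  14 |  16 | babbab
  15 |   4 | bbaaaaabbaabbabbab
  16 |  11 | bbaabbabbab
  17 |  18 | bbab
  18 |  15 | bbabbab
  19 |   3 | bbbaaaaabbaabbabbab
  20 |   2 | bbbbaaaaabbaabbabbab
  21 |   1 | bbbbbaaaaabbaabbabbab

SA = [6, 7, 8, 9, 13, 20, 10, 17, 14, 0, 21, 5, 12, 19, 16, 4, 11, 18, 15, 3, 2, 1]
[i] adj suffixes → lcp
  [1] 6/7 → 4 ('aaaa')
  [2] 7/8 → 3 ('aaa')
  [3] 8/9 → 2 ('aa')
  [4] 9/13 → 5 ('aabba')
  [5] 13/20 → 1 ('a')
  [6] 20/10 → 2 ('ab')
  [7] 10/17 → 4 ('abba')
  [8] 17/14 → 5 ('abbab')
  [9] 14/0 → 3 ('abb')
  [10] 0/21 → 0 ('')
  [11] 21/5 → 1 ('b')
  [12] 5/12 → 3 ('baa')
  [13] 12/19 → 2 ('ba')
  [14] 19/16 → 3 ('bab')
  [15] 16/4 → 1 ('b')
  [16] 4/11 → 4 ('bbaa')
  [17] 11/18 → 3 ('bba')
  [18] 18/15 → 4 ('bbab')
  [19] 15/3 → 2 ('bb')
  [20] 3/2 → 3 ('bbb')
  [21] 2/1 → 4 ('bbbb')

n(n+1)/2 = 22·23/2 = 253
Σ LCP = 0 + 4 + 3 + 2 + 5 + 1 + 2 + 4 + 5 + 3 + 0 + 1 + 3 + 2 + 3 + 1 + 4 + 3 + 4 + 2 + 3 + 4 = 59
distinct = 253 − 59 = 194

194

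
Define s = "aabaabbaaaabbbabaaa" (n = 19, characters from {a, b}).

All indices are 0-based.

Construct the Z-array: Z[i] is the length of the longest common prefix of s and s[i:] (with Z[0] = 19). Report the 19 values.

[19, 1, 0, 3, 1, 0, 0, 2, 2, 3, 1, 0, 0, 0, 1, 0, 2, 2, 1]

Z[0]=19
i=1: i≥r, start 0; Z[1]=1 grow→box=[1,2)
i=2: i≥r, start 0; Z[2]=0
i=3: i≥r, start 0; Z[3]=3 grow→box=[3,6)
i=4: min(r-i=2, Z[1]=1)=1; Z[4]=1
i=5: min(r-i=1, Z[2]=0)=0; Z[5]=0
i=6: i≥r, start 0; Z[6]=0
i=7: i≥r, start 0; Z[7]=2 grow→box=[7,9)
i=8: min(r-i=1, Z[1]=1)=1; Z[8]=2 grow→box=[8,10)
i=9: min(r-i=1, Z[1]=1)=1; Z[9]=3 grow→box=[9,12)
i=10: min(r-i=2, Z[1]=1)=1; Z[10]=1
i=11: min(r-i=1, Z[2]=0)=0; Z[11]=0
i=12: i≥r, start 0; Z[12]=0
i=13: i≥r, start 0; Z[13]=0
i=14: i≥r, start 0; Z[14]=1 grow→box=[14,15)
i=15: i≥r, start 0; Z[15]=0
i=16: i≥r, start 0; Z[16]=2 grow→box=[16,18)
i=17: min(r-i=1, Z[1]=1)=1; Z[17]=2 grow→box=[17,19)
i=18: min(r-i=1, Z[1]=1)=1; Z[18]=1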